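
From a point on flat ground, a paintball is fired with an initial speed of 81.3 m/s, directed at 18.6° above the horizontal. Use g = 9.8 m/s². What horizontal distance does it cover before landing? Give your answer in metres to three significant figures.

408 m

Horizontal component vₓ = 81.30 cos 18.6° = 77.05 m/s; vertical v_y0 = 81.30 sin 18.6° = 25.93 m/s.
Flight time T = 2 v_y0 / g = 5.292 s.
Horizontal distance R = vₓ T = 77.05 × 5.292 = 407.8 m.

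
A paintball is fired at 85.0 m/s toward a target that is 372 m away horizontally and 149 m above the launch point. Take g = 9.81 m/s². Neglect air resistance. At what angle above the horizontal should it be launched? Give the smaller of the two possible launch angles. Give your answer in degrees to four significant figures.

Trajectory: y = x tanθ − g x² (1 + tan²θ)/(2v₀²). With x = 372, y = 149, v₀ = 85.0, g = 9.81:
93.95 tan²θ − 372 tanθ + (242.9) = 0.
tanθ = [372 ± √(372² − 4 × 93.95 × (242.9))] / (2 × 93.95) = (372 ± 217.0) / 187.9, giving tanθ = 0.8250 or 3.135.
θ = 39.52° or 72.31°; the smaller is 39.52°.

39.52°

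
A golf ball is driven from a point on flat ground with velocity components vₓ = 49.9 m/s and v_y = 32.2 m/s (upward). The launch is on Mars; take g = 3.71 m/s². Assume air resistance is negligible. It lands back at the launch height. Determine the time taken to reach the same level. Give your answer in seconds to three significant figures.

Landing at launch height ⇒ T = 2 v_y0 / g = 2 × 32.20 / 3.71 = 17.36 s.

17.4 s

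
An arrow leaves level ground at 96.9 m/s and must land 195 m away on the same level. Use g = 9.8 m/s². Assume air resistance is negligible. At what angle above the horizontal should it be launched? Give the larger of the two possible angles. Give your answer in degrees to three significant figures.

84.1°

R = v₀² sin 2θ / g gives sin 2θ = gR/v₀² = 9.80·195/96.9² = 0.2035.
2θ = 11.74° or 180° − 11.74° = 168.3°, so θ = 5.872° or 84.13°.
The larger angle is 84.13°.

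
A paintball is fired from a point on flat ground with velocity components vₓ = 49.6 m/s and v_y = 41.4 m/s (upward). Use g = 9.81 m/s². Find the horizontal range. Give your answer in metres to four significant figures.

418.6 m

Time aloft: T = 2 v_y0 / g = 2 × 41.40 / 9.81 = 8.440 s.
Horizontal distance R = vₓ T = 49.60 × 8.440 = 418.6 m.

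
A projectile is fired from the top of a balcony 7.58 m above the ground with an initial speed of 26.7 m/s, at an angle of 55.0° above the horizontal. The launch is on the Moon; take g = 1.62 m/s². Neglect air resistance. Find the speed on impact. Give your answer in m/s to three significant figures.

27.2 m/s

Components: vₓ = 26.70 cos 55.0° = 15.31 m/s, v_y0 = 26.70 sin 55.0° = 21.87 m/s.
The projectile lands when y = 7.58 + (21.87) t − ½·1.62·t² = 0. Positive root: t = (21.87 + √(21.87² + 2·1.62·7.58)) / 1.62 = (21.87 + 22.43) / 1.62 = 27.34 s.
Vertical velocity at impact: v_y = v_y0 − g t = 21.87 − 1.62 × 27.34 = −22.43 m/s.
Speed: |v| = √(vₓ² + v_y²) = √(15.31² + 22.43²) = 27.16 m/s.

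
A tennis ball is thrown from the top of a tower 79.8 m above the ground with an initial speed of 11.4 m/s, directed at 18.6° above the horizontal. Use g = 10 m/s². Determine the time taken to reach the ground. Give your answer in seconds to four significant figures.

Resolve: vₓ = 11.40 cos 18.6° = 10.80 m/s and v_y0 = 11.40 sin 18.6° = 3.636 m/s.
With up positive and y = 0 at the ground: y(t) = 79.8 + (3.636) t − 5.000 t². Setting y = 0 and taking the positive root: t = [3.636 + √(3.636² + 2·10.0·79.8)] / 10.0 = (3.636 + 40.12) / 10.0 = 4.375 s.

4.375 s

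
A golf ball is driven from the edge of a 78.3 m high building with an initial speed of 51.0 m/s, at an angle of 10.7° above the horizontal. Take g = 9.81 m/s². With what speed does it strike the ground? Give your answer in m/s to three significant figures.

Components: vₓ = 51.00 cos 10.7° = 50.11 m/s, v_y0 = 51.00 sin 10.7° = 9.469 m/s.
Vertical motion (up positive, ground at y = 0): 4.905 t² − (9.469) t − 78.3 = 0, so t = (9.469 + √(9.469² + 2·9.81·78.3)) / 9.81 = (9.469 + 40.32) / 9.81 = 5.076 s.
Vertical velocity at impact: v_y = v_y0 − g t = 9.469 − 9.81 × 5.076 = −40.32 m/s.
Speed: |v| = √(vₓ² + v_y²) = √(50.11² + 40.32²) = 64.32 m/s.

64.3 m/s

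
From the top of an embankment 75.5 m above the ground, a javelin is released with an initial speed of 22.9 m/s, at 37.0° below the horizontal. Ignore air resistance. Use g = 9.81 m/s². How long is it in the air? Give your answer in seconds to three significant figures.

Resolve: vₓ = 22.90 cos 37.0° = 18.29 m/s and v_y0 = −13.78 m/s (downward).
Vertical motion (up positive, ground at y = 0): 4.905 t² − (−13.78) t − 75.5 = 0, so t = (−13.78 + √(13.78² + 2·9.81·75.5)) / 9.81 = (−13.78 + 40.88) / 9.81 = 2.762 s.

2.76 s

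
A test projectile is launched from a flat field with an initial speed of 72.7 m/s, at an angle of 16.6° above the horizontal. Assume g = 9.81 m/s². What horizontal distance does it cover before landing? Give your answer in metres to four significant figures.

Horizontal component vₓ = 72.70 cos 16.6° = 69.67 m/s; vertical v_y0 = 72.70 sin 16.6° = 20.77 m/s.
Time aloft: T = 2 v_y0 / g = 2 × 20.77 / 9.81 = 4.234 s.
Range: R = vₓ T = 69.67 × 4.234 = 295.0 m.

295.0 m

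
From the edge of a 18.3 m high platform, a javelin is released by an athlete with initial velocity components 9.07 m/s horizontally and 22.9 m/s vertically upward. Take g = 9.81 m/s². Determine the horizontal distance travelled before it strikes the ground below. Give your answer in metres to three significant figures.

The projectile lands when y = 18.3 + (22.90) t − ½·9.81·t² = 0. Positive root: t = (22.90 + √(22.90² + 2·9.81·18.3)) / 9.81 = (22.90 + 29.72) / 9.81 = 5.364 s.
Horizontal distance: R = vₓ t = 9.070 × 5.364 = 48.65 m.

48.7 m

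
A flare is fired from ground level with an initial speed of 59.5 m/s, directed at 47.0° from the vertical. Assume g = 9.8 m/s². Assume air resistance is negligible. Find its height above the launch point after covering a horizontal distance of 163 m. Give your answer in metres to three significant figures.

83.2 m

Horizontal component vₓ = 59.50 sin 47.0° = 43.52 m/s; vertical v_y0 = 59.50 cos 47.0° = 40.58 m/s.
At x = 163 m, t = x/vₓ = 163/43.52 = 3.746 s.
Height: y = v_y0 t − ½ g t² = 40.58 × 3.746 − 4.900 × 3.746² = 152.0 − 68.75 = 83.25 m.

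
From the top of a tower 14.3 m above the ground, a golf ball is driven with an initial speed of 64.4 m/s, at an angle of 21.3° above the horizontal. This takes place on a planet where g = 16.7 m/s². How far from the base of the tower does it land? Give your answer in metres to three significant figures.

199 m

Resolve: vₓ = 64.40 cos 21.3° = 60.00 m/s and v_y0 = 64.40 sin 21.3° = 23.39 m/s.
Vertical motion (up positive, ground at y = 0): 8.350 t² − (23.39) t − 14.3 = 0, so t = (23.39 + √(23.39² + 2·16.7·14.3)) / 16.7 = (23.39 + 32.01) / 16.7 = 3.318 s.
Horizontal distance: R = vₓ t = 60.00 × 3.318 = 199.1 m.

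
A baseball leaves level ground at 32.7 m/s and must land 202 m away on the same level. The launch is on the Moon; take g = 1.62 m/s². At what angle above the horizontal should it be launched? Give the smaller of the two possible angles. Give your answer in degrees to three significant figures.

8.91°

Level-ground range R = v₀² sin(2θ)/g ⇒ sin(2θ) = gR/v₀² = 1.62 × 202 / 32.7² = 0.3060.
2θ = 17.82° or 180° − 17.82° = 162.2°, so θ = 8.910° or 81.09°.
The smaller angle is 8.910°.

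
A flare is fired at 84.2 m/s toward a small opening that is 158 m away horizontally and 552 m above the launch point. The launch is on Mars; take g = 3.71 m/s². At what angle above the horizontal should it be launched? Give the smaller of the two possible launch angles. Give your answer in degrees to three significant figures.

Trajectory: y = x tanθ − g x² (1 + tan²θ)/(2v₀²). With x = 158, y = 552, v₀ = 84.2, g = 3.71:
6.532 tan²θ − 158 tanθ + (558.5) = 0.
tanθ = [158 ± √(158² − 4 × 6.532 × (558.5))] / (2 × 6.532) = (158 ± 101.8) / 13.06, giving tanθ = 4.299 or 19.89.
θ = 76.91° or 87.12°; the smaller is 76.91°.

76.9°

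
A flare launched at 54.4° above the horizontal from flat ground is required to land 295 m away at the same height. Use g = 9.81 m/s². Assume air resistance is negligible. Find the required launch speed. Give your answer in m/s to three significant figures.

55.3 m/s

From R = (v₀² / g) sin 2θ: v₀ = √(gR / sin 2θ).
v₀ = √(9.81 × 295 / sin 108.8°) = √(2894 / 0.9466) = √3057.0 = 55.29 m/s.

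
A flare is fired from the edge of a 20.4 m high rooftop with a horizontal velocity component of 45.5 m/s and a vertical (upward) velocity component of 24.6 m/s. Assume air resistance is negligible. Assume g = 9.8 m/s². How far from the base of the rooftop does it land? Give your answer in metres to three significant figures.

The projectile lands when y = 20.4 + (24.60) t − ½·9.80·t² = 0. Positive root: t = (24.60 + √(24.60² + 2·9.80·20.4)) / 9.80 = (24.60 + 31.70) / 9.80 = 5.745 s.
Horizontal distance: R = vₓ t = 45.50 × 5.745 = 261.4 m.

261 m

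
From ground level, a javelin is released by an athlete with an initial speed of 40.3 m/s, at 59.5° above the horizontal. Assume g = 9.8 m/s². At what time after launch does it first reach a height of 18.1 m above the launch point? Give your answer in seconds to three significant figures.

0.567 s

Resolve: vₓ = 40.30 cos 59.5° = 20.45 m/s and v_y0 = 40.30 sin 59.5° = 34.72 m/s.
Set y = v_y0 t − ½ g t² = 18.1: 4.900 t² − 34.72 t + 18.1 = 0.
t = [34.72 ± √(34.72² − 2·9.80·18.1)] / 9.80 = (34.72 ± 29.17) / 9.80, so t = 0.5666 s or t = 6.520 s.
The first (ascending) time is 0.5666 s.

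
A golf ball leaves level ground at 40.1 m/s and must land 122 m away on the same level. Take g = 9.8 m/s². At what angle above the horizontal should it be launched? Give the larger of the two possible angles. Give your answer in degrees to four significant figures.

65.98°

R = v₀² sin 2θ / g gives sin 2θ = gR/v₀² = 9.80·122/40.1² = 0.7435.
2θ = 48.03° or 180° − 48.03° = 132.0°, so θ = 24.02° or 65.98°.
The larger angle is 65.98°.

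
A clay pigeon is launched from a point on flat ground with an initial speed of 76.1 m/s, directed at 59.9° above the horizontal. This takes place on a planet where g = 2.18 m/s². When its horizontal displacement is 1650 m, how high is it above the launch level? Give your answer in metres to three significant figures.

809 m

vₓ = 76.10 cos 59.9° = 38.16 m/s; v_y0 = 76.10 sin 59.9° = 65.84 m/s.
At x = 1650 m, t = x/vₓ = 1650/38.16 = 43.23 s.
Height: y = v_y0 t − ½ g t² = 65.84 × 43.23 − 1.090 × 43.23² = 2846 − 2037 = 809.1 m.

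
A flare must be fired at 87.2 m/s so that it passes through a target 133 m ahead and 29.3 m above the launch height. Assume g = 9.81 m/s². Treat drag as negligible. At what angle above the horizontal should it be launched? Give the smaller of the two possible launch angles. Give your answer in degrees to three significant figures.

17.5°

Trajectory: y = x tanθ − g x² (1 + tan²θ)/(2v₀²). With x = 133, y = 29.3, v₀ = 87.2, g = 9.81:
11.41 tan²θ − 133 tanθ + (40.71) = 0.
tanθ = [133 ± √(133² − 4 × 11.41 × (40.71))] / (2 × 11.41) = (133 ± 125.8) / 22.82, giving tanθ = 0.3146 or 11.34.
θ = 17.46° or 84.96°; the smaller is 17.46°.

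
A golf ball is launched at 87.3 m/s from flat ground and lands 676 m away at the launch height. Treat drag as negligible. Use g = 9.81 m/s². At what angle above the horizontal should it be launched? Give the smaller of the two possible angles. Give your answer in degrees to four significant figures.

30.24°

R = v₀² sin 2θ / g gives sin 2θ = gR/v₀² = 9.81·676/87.3² = 0.8701.
2θ = 60.47° or 180° − 60.47° = 119.5°, so θ = 30.24° or 59.76°.
The smaller angle is 30.24°.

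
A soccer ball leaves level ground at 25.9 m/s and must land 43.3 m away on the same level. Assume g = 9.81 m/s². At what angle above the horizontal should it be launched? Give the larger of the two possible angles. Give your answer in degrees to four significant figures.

R = v₀² sin 2θ / g gives sin 2θ = gR/v₀² = 9.81·43.3/25.9² = 0.6332.
2θ = 39.29° or 180° − 39.29° = 140.7°, so θ = 19.64° or 70.36°.
The larger angle is 70.36°.

70.36°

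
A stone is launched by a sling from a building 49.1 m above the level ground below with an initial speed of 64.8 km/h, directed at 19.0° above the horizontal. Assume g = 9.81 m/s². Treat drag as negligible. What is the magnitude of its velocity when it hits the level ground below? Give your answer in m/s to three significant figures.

Convert: 64.8 km/h = 64.8/3.6 = 18.00 m/s.
Horizontal component vₓ = 18.00 cos 19.0° = 17.02 m/s; vertical v_y0 = 18.00 sin 19.0° = 5.860 m/s.
With up positive and y = 0 at the ground: y(t) = 49.1 + (5.860) t − 4.905 t². Setting y = 0 and taking the positive root: t = [5.860 + √(5.860² + 2·9.81·49.1)] / 9.81 = (5.860 + 31.59) / 9.81 = 3.817 s.
Vertical velocity at impact: v_y = v_y0 − g t = 5.860 − 9.81 × 3.817 = −31.59 m/s.
Speed: |v| = √(vₓ² + v_y²) = √(17.02² + 31.59²) = 35.88 m/s.

35.9 m/s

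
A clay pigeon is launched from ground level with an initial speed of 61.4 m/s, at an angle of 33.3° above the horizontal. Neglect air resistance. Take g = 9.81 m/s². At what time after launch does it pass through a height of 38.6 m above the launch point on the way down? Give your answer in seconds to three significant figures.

Components: vₓ = 61.40 cos 33.3° = 51.32 m/s, v_y0 = 61.40 sin 33.3° = 33.71 m/s.
Require v_y0 t − ½ g t² = 38.6, i.e. 4.905 t² − 33.71 t + 38.6 = 0.
t = [33.71 ± √(33.71² − 2·9.81·38.6)] / 9.81 = (33.71 ± 19.47) / 9.81, so t = 1.452 s or t = 5.421 s.
The descending-branch root is 5.421 s.

5.42 s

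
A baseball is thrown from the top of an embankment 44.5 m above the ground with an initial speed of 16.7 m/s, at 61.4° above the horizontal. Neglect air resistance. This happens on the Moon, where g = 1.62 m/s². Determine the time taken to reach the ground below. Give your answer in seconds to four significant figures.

20.75 s

Resolve: vₓ = 16.70 cos 61.4° = 7.994 m/s and v_y0 = 16.70 sin 61.4° = 14.66 m/s.
With up positive and y = 0 at the ground: y(t) = 44.5 + (14.66) t − 0.8100 t². Setting y = 0 and taking the positive root: t = [14.66 + √(14.66² + 2·1.62·44.5)] / 1.62 = (14.66 + 18.95) / 1.62 = 20.75 s.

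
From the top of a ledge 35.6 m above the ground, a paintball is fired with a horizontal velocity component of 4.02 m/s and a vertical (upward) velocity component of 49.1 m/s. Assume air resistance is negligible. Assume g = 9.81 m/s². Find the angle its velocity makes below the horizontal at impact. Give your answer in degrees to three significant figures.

85.9°

The projectile lands when y = 35.6 + (49.10) t − ½·9.81·t² = 0. Positive root: t = (49.10 + √(49.10² + 2·9.81·35.6)) / 9.81 = (49.10 + 55.76) / 9.81 = 10.69 s.
At impact: v_y = v_y0 − g t = −55.76 m/s; vₓ = 4.020 m/s.
Angle below horizontal: arctan(|v_y|/vₓ) = arctan(55.76/4.020) = 85.88°.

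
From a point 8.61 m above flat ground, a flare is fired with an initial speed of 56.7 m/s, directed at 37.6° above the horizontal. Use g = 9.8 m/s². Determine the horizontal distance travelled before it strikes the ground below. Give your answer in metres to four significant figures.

vₓ = 56.70 cos 37.6° = 44.92 m/s; v_y0 = 56.70 sin 37.6° = 34.60 m/s.
Vertical motion (up positive, ground at y = 0): 4.900 t² − (34.60) t − 8.61 = 0, so t = (34.60 + √(34.60² + 2·9.80·8.61)) / 9.80 = (34.60 + 36.95) / 9.80 = 7.301 s.
Horizontal distance: R = vₓ t = 44.92 × 7.301 = 328.0 m.

328.0 m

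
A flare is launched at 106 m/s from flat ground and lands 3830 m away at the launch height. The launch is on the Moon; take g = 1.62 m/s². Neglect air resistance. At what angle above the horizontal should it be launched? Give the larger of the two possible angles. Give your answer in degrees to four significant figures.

Level-ground range R = v₀² sin(2θ)/g ⇒ sin(2θ) = gR/v₀² = 1.62 × 3830 / 106² = 0.5522.
2θ = 33.52° or 180° − 33.52° = 146.5°, so θ = 16.76° or 73.24°.
The larger angle is 73.24°.

73.24°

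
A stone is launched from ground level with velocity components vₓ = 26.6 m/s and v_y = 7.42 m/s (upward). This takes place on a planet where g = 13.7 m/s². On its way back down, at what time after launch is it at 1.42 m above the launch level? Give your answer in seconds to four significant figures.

0.8349 s

Set y = v_y0 t − ½ g t² = 1.42: 6.850 t² − 7.420 t + 1.42 = 0.
Quadratic formula: t = (7.420 ± √16.148) / 13.7 = (7.420 ± 4.019) / 13.7 → t = 0.2483 s or 0.8349 s.
The descending-branch root is 0.8349 s.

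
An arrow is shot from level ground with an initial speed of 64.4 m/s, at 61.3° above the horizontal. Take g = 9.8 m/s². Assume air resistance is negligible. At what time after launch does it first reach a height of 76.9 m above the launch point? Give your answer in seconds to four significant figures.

Components: vₓ = 64.40 cos 61.3° = 30.93 m/s, v_y0 = 64.40 sin 61.3° = 56.49 m/s.
Set y = v_y0 t − ½ g t² = 76.9: 4.900 t² − 56.49 t + 76.9 = 0.
Quadratic formula: t = (56.49 ± √1683.7) / 9.80 = (56.49 ± 41.03) / 9.80 → t = 1.577 s or 9.951 s.
The first (ascending) time is 1.577 s.

1.577 s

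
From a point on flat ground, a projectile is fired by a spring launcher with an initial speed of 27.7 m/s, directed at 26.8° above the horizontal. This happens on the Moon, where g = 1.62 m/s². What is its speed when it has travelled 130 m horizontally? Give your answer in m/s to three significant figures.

Horizontal component vₓ = 27.70 cos 26.8° = 24.72 m/s; vertical v_y0 = 27.70 sin 26.8° = 12.49 m/s.
x = vₓ t ⇒ t = 130/24.72 = 5.258 s.
Vertical velocity there: v_y = v_y0 − g t = 12.49 − 1.62 × 5.258 = 3.971 m/s.
Speed: √(vₓ² + v_y²) = √(24.72² + 3.971²) = 25.04 m/s.

25.0 m/s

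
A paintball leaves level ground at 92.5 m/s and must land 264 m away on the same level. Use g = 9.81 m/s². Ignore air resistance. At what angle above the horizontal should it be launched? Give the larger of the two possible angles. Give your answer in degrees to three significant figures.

Level-ground range R = v₀² sin(2θ)/g ⇒ sin(2θ) = gR/v₀² = 9.81 × 264 / 92.5² = 0.3027.
2θ = 17.62° or 180° − 17.62° = 162.4°, so θ = 8.809° or 81.19°.
The larger angle is 81.19°.

81.2°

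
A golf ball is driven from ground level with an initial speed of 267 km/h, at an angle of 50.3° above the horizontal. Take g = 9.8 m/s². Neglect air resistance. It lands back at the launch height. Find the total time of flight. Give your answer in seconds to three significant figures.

11.6 s

Convert: 267 km/h = 267/3.6 = 74.17 m/s.
vₓ = 74.17 cos 50.3° = 47.38 m/s; v_y0 = 74.17 sin 50.3° = 57.06 m/s.
It returns to y = 0 when t = 2 v_y0 / g = 2(57.06)/9.80 = 11.65 s.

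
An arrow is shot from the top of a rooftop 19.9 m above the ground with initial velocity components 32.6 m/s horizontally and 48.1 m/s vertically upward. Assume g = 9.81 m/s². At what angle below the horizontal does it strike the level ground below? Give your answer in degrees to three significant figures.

57.9°

With up positive and y = 0 at the ground: y(t) = 19.9 + (48.10) t − 4.905 t². Setting y = 0 and taking the positive root: t = [48.10 + √(48.10² + 2·9.81·19.9)] / 9.81 = (48.10 + 52.00) / 9.81 = 10.20 s.
At impact: v_y = v_y0 − g t = −52.00 m/s; vₓ = 32.60 m/s.
Angle below horizontal: arctan(|v_y|/vₓ) = arctan(52.00/32.60) = 57.92°.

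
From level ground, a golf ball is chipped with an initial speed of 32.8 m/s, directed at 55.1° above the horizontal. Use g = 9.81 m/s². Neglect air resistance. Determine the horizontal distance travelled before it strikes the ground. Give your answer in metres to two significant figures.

100 m

Resolve: vₓ = 32.80 cos 55.1° = 18.77 m/s and v_y0 = 32.80 sin 55.1° = 26.90 m/s.
Flight time T = 2 v_y0 / g = 5.484 s.
Range: R = vₓ T = 18.77 × 5.484 = 102.9 m.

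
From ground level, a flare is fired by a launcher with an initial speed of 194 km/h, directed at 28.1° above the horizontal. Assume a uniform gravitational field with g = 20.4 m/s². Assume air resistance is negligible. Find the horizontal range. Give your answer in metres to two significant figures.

120 m

Convert: 194 km/h = 194/3.6 = 53.89 m/s.
Components: vₓ = 53.89 cos 28.1° = 47.54 m/s, v_y0 = 53.89 sin 28.1° = 25.38 m/s.
Time aloft: T = 2 v_y0 / g = 2 × 25.38 / 20.4 = 2.488 s.
Horizontal distance R = vₓ T = 47.54 × 2.488 = 118.3 m.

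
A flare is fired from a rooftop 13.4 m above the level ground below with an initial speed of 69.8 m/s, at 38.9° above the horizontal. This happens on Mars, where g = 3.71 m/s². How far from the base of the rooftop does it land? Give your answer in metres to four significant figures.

vₓ = 69.80 cos 38.9° = 54.32 m/s; v_y0 = 69.80 sin 38.9° = 43.83 m/s.
With up positive and y = 0 at the ground: y(t) = 13.4 + (43.83) t − 1.855 t². Setting y = 0 and taking the positive root: t = [43.83 + √(43.83² + 2·3.71·13.4)] / 3.71 = (43.83 + 44.95) / 3.71 = 23.93 s.
Horizontal distance: R = vₓ t = 54.32 × 23.93 = 1300 m.

1300 m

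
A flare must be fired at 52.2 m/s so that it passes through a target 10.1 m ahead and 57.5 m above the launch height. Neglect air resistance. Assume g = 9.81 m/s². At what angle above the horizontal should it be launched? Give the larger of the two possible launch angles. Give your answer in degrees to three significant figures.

88.8°

Trajectory: y = x tanθ − g x² (1 + tan²θ)/(2v₀²). With x = 10.1, y = 57.5, v₀ = 52.2, g = 9.81:
0.1836 tan²θ − 10.1 tanθ + (57.68) = 0.
tanθ = [10.1 ± √(10.1² − 4 × 0.1836 × (57.68))] / (2 × 0.1836) = (10.1 ± 7.723) / 0.3673, giving tanθ = 6.473 or 48.53.
θ = 81.22° or 88.82°; the larger is 88.82°.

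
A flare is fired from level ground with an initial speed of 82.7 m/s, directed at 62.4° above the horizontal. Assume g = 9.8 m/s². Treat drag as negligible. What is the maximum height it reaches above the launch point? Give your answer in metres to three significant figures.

274 m

Horizontal component vₓ = 82.70 cos 62.4° = 38.31 m/s; vertical v_y0 = 82.70 sin 62.4° = 73.29 m/s.
At the apex v_y = 0, so H = v_y0²/(2g) = 73.29²/19.60 = 274.0 m.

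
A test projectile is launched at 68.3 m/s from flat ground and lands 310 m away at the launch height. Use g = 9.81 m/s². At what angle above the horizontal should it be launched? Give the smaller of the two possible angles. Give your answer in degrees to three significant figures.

20.3°

Level-ground range R = v₀² sin(2θ)/g ⇒ sin(2θ) = gR/v₀² = 9.81 × 310 / 68.3² = 0.6519.
2θ = 40.69° or 180° − 40.69° = 139.3°, so θ = 20.34° or 69.66°.
The smaller angle is 20.34°.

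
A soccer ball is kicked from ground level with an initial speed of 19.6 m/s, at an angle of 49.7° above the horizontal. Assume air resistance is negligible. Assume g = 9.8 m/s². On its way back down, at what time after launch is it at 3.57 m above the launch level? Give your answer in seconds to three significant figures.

2.79 s

Horizontal component vₓ = 19.60 cos 49.7° = 12.68 m/s; vertical v_y0 = 19.60 sin 49.7° = 14.95 m/s.
Set y = v_y0 t − ½ g t² = 3.57: 4.900 t² − 14.95 t + 3.57 = 0.
t = [14.95 ± √(14.95² − 2·9.80·3.57)] / 9.80 = (14.95 ± 12.39) / 9.80, so t = 0.2612 s or t = 2.789 s.
The descending-branch root is 2.789 s.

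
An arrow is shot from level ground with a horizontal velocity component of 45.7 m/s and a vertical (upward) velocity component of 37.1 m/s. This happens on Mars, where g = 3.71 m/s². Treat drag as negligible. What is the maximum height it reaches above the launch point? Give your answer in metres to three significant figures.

At the apex v_y = 0, so H = v_y0²/(2g) = 37.10²/7.420 = 185.5 m.

186 m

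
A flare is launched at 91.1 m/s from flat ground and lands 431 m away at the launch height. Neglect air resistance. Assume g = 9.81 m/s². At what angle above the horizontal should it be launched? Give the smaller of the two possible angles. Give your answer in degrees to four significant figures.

15.31°

R = v₀² sin 2θ / g gives sin 2θ = gR/v₀² = 9.81·431/91.1² = 0.5095.
2θ = 30.63° or 180° − 30.63° = 149.4°, so θ = 15.31° or 74.69°.
The smaller angle is 15.31°.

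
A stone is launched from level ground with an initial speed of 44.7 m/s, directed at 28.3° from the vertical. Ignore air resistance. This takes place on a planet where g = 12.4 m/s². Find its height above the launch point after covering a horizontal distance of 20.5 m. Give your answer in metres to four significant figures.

Horizontal component vₓ = 44.70 sin 28.3° = 21.19 m/s; vertical v_y0 = 44.70 cos 28.3° = 39.36 m/s.
Time to reach x = 20.5 m: t = x/vₓ = 20.5/21.19 = 0.9674 s.
Height: y = v_y0 t − ½ g t² = 39.36 × 0.9674 − 6.200 × 0.9674² = 38.07 − 5.802 = 32.27 m.

32.27 m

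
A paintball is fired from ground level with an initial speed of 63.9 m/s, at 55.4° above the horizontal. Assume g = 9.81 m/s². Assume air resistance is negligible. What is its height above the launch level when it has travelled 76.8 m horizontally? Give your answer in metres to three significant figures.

vₓ = 63.90 cos 55.4° = 36.29 m/s; v_y0 = 63.90 sin 55.4° = 52.60 m/s.
x = vₓ t ⇒ t = 76.8/36.29 = 2.117 s.
Height: y = v_y0 t − ½ g t² = 52.60 × 2.117 − 4.905 × 2.117² = 111.3 − 21.97 = 89.35 m.

89.4 m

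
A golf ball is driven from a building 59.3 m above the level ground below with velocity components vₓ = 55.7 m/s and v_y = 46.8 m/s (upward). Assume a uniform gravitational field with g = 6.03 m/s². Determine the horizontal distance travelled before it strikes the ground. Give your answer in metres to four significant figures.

With up positive and y = 0 at the ground: y(t) = 59.3 + (46.80) t − 3.015 t². Setting y = 0 and taking the positive root: t = [46.80 + √(46.80² + 2·6.03·59.3)] / 6.03 = (46.80 + 53.90) / 6.03 = 16.70 s.
Horizontal distance: R = vₓ t = 55.70 × 16.70 = 930.2 m.

930.2 m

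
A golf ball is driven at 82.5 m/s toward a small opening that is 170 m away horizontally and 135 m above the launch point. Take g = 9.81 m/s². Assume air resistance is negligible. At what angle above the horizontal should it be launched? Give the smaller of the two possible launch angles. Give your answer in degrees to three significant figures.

Trajectory: y = x tanθ − g x² (1 + tan²θ)/(2v₀²). With x = 170, y = 135, v₀ = 82.5, g = 9.81:
20.83 tan²θ − 170 tanθ + (155.8) = 0.
tanθ = [170 ± √(170² − 4 × 20.83 × (155.8))] / (2 × 20.83) = (170 ± 126.2) / 41.65, giving tanθ = 1.052 or 7.110.
θ = 46.46° or 81.99°; the smaller is 46.46°.

46.5°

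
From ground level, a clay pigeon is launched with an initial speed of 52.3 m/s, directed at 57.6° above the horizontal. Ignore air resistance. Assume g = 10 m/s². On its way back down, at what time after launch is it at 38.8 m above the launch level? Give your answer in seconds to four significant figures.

7.842 s

Resolve: vₓ = 52.30 cos 57.6° = 28.02 m/s and v_y0 = 52.30 sin 57.6° = 44.16 m/s.
Require v_y0 t − ½ g t² = 38.8, i.e. 5.000 t² − 44.16 t + 38.8 = 0.
Quadratic formula: t = (44.16 ± √1174.0) / 10.0 = (44.16 ± 34.26) / 10.0 → t = 0.9895 s or 7.842 s.
The descending-branch root is 7.842 s.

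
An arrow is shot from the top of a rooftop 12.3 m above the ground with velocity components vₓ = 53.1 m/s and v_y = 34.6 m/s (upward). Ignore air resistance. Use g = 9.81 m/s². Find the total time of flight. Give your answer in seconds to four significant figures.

7.393 s

Vertical motion (up positive, ground at y = 0): 4.905 t² − (34.60) t − 12.3 = 0, so t = (34.60 + √(34.60² + 2·9.81·12.3)) / 9.81 = (34.60 + 37.93) / 9.81 = 7.393 s.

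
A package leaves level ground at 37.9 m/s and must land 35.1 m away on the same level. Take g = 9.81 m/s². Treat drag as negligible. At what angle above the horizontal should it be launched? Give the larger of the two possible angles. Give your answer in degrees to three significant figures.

83.1°

R = v₀² sin 2θ / g gives sin 2θ = gR/v₀² = 9.81·35.1/37.9² = 0.2397.
2θ = 13.87° or 180° − 13.87° = 166.1°, so θ = 6.935° or 83.07°.
The larger angle is 83.07°.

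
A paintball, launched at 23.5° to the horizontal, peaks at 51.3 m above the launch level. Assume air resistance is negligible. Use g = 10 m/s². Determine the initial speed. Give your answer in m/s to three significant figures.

At the peak v_y = 0, so v_y0 = √(2gH) = √(2 × 10.0 × 51.3) = 32.03 m/s.
v_y0 = v₀ sin θ ⇒ v₀ = 32.03 / sin 23.5° = 80.33 m/s.

80.3 m/s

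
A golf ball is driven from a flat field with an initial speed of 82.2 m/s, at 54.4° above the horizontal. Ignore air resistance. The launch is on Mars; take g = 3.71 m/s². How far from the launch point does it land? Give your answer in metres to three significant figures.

Components: vₓ = 82.20 cos 54.4° = 47.85 m/s, v_y0 = 82.20 sin 54.4° = 66.84 m/s.
Flight time T = 2 v_y0 / g = 36.03 s.
Horizontal distance R = vₓ T = 47.85 × 36.03 = 1724 m.

1720 m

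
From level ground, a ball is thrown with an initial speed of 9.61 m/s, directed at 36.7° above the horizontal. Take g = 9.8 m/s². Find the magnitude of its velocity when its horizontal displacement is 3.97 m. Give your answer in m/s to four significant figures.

7.736 m/s

Resolve: vₓ = 9.610 cos 36.7° = 7.705 m/s and v_y0 = 9.610 sin 36.7° = 5.743 m/s.
Time to reach x = 3.97 m: t = x/vₓ = 3.97/7.705 = 0.5152 s.
Vertical velocity there: v_y = v_y0 − g t = 5.743 − 9.80 × 0.5152 = 0.6938 m/s.
Speed: √(vₓ² + v_y²) = √(7.705² + 0.6938²) = 7.736 m/s.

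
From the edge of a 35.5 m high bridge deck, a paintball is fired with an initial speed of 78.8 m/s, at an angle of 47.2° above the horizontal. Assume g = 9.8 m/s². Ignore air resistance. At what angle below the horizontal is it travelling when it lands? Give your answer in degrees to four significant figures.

49.89°

Components: vₓ = 78.80 cos 47.2° = 53.54 m/s, v_y0 = 78.80 sin 47.2° = 57.82 m/s.
With up positive and y = 0 at the ground: y(t) = 35.5 + (57.82) t − 4.900 t². Setting y = 0 and taking the positive root: t = [57.82 + √(57.82² + 2·9.80·35.5)] / 9.80 = (57.82 + 63.55) / 9.80 = 12.38 s.
At impact: v_y = v_y0 − g t = −63.55 m/s; vₓ = 53.54 m/s.
Angle below horizontal: arctan(|v_y|/vₓ) = arctan(63.55/53.54) = 49.89°.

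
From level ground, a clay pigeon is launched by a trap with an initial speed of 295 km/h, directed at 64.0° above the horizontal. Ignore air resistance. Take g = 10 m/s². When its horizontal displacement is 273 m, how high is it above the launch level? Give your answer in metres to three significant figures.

Convert: 295 km/h = 295/3.6 = 81.94 m/s.
Components: vₓ = 81.94 cos 64.0° = 35.92 m/s, v_y0 = 81.94 sin 64.0° = 73.65 m/s.
Time to reach x = 273 m: t = x/vₓ = 273/35.92 = 7.600 s.
Height: y = v_y0 t − ½ g t² = 73.65 × 7.600 − 5.000 × 7.600² = 559.7 − 288.8 = 270.9 m.

271 m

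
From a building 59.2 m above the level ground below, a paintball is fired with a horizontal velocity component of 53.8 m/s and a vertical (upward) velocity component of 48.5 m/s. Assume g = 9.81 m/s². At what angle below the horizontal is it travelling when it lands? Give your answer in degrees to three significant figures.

The projectile lands when y = 59.2 + (48.50) t − ½·9.81·t² = 0. Positive root: t = (48.50 + √(48.50² + 2·9.81·59.2)) / 9.81 = (48.50 + 59.28) / 9.81 = 10.99 s.
At impact: v_y = v_y0 − g t = −59.28 m/s; vₓ = 53.80 m/s.
Angle below horizontal: arctan(|v_y|/vₓ) = arctan(59.28/53.80) = 47.77°.

47.8°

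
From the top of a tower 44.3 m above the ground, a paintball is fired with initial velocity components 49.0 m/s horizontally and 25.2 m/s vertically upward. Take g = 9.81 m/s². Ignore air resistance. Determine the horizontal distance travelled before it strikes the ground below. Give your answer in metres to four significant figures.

319.6 m

Vertical motion (up positive, ground at y = 0): 4.905 t² − (25.20) t − 44.3 = 0, so t = (25.20 + √(25.20² + 2·9.81·44.3)) / 9.81 = (25.20 + 38.78) / 9.81 = 6.522 s.
Horizontal distance: R = vₓ t = 49.00 × 6.522 = 319.6 m.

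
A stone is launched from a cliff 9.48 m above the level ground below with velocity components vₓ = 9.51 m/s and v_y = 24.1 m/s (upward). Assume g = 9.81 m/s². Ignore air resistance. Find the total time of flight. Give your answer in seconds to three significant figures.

Vertical motion (up positive, ground at y = 0): 4.905 t² − (24.10) t − 9.48 = 0, so t = (24.10 + √(24.10² + 2·9.81·9.48)) / 9.81 = (24.10 + 27.69) / 9.81 = 5.279 s.

5.28 s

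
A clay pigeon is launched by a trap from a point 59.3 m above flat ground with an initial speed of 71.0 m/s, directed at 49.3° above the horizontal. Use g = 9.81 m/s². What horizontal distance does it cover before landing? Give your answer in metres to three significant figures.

555 m

Resolve: vₓ = 71.00 cos 49.3° = 46.30 m/s and v_y0 = 71.00 sin 49.3° = 53.83 m/s.
Vertical motion (up positive, ground at y = 0): 4.905 t² − (53.83) t − 59.3 = 0, so t = (53.83 + √(53.83² + 2·9.81·59.3)) / 9.81 = (53.83 + 63.72) / 9.81 = 11.98 s.
Horizontal distance: R = vₓ t = 46.30 × 11.98 = 554.8 m.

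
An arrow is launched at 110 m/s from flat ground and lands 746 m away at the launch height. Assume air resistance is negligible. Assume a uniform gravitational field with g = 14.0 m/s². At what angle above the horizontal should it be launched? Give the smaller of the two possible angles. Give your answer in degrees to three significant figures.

29.8°

Level-ground range R = v₀² sin(2θ)/g ⇒ sin(2θ) = gR/v₀² = 14.0 × 746 / 110² = 0.8631.
2θ = 59.67° or 180° − 59.67° = 120.3°, so θ = 29.84° or 60.16°.
The smaller angle is 29.84°.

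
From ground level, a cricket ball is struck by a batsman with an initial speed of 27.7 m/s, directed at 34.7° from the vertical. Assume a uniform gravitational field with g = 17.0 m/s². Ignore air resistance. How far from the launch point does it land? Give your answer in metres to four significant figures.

Components: vₓ = 27.70 sin 34.7° = 15.77 m/s, v_y0 = 27.70 cos 34.7° = 22.77 m/s.
Flight time T = 2 v_y0 / g = 2.679 s.
Range: R = vₓ T = 15.77 × 2.679 = 42.25 m.

42.25 m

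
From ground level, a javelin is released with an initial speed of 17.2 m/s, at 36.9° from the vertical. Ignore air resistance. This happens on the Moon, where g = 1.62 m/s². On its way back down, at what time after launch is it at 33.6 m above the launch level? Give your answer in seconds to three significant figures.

Components: vₓ = 17.20 sin 36.9° = 10.33 m/s, v_y0 = 17.20 cos 36.9° = 13.75 m/s.
Require v_y0 t − ½ g t² = 33.6, i.e. 0.8100 t² − 13.75 t + 33.6 = 0.
Quadratic formula: t = (13.75 ± √80.324) / 1.62 = (13.75 ± 8.962) / 1.62 → t = 2.958 s or 14.02 s.
The descending-branch root is 14.02 s.

14.0 s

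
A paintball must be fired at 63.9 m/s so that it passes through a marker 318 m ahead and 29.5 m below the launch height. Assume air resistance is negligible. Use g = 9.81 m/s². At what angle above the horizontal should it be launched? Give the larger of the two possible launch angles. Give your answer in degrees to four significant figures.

Trajectory: y = x tanθ − g x² (1 + tan²θ)/(2v₀²). With x = 318, y = −29.5, v₀ = 63.9, g = 9.81:
121.5 tan²θ − 318 tanθ + (91.98) = 0.
tanθ = [318 ± √(318² − 4 × 121.5 × (91.98))] / (2 × 121.5) = (318 ± 237.6) / 243.0, giving tanθ = 0.3311 or 2.287.
θ = 18.32° or 66.38°; the larger is 66.38°.

66.38°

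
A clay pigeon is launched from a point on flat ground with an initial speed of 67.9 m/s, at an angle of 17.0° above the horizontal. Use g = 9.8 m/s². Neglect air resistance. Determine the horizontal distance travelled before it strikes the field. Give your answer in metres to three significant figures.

263 m

Resolve: vₓ = 67.90 cos 17.0° = 64.93 m/s and v_y0 = 67.90 sin 17.0° = 19.85 m/s.
Flight time T = 2 v_y0 / g = 4.051 s.
Horizontal distance R = vₓ T = 64.93 × 4.051 = 263.1 m.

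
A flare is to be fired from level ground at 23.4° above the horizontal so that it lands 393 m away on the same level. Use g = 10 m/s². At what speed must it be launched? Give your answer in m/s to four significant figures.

73.42 m/s

Level-ground range: R = v₀² sin(2θ)/g, so v₀ = √(gR / sin 2θ).
v₀ = √(10.0 × 393 / sin 46.80°) = √(3930 / 0.7290) = √5391.2 = 73.42 m/s.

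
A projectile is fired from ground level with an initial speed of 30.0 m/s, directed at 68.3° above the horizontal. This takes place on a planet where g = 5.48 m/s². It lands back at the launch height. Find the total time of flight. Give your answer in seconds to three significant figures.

10.2 s

Horizontal component vₓ = 30.00 cos 68.3° = 11.09 m/s; vertical v_y0 = 30.00 sin 68.3° = 27.87 m/s.
Time of flight on level ground: T = 2 v_y0 / g = 2 × 27.87 / 5.48 = 10.17 s.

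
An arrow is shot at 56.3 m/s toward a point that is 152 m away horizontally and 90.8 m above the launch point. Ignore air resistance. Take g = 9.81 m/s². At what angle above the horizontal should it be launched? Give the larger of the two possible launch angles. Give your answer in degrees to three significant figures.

Trajectory: y = x tanθ − g x² (1 + tan²θ)/(2v₀²). With x = 152, y = 90.8, v₀ = 56.3, g = 9.81:
35.75 tan²θ − 152 tanθ + (126.6) = 0.
tanθ = [152 ± √(152² − 4 × 35.75 × (126.6))] / (2 × 35.75) = (152 ± 70.75) / 71.51, giving tanθ = 1.136 or 3.115.
θ = 48.65° or 72.20°; the larger is 72.20°.

72.2°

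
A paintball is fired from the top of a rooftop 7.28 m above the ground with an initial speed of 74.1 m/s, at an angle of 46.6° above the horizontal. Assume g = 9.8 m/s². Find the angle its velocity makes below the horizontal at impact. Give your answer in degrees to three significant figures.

47.3°

Horizontal component vₓ = 74.10 cos 46.6° = 50.91 m/s; vertical v_y0 = 74.10 sin 46.6° = 53.84 m/s.
With up positive and y = 0 at the ground: y(t) = 7.28 + (53.84) t − 4.900 t². Setting y = 0 and taking the positive root: t = [53.84 + √(53.84² + 2·9.80·7.28)] / 9.80 = (53.84 + 55.15) / 9.80 = 11.12 s.
At impact: v_y = v_y0 − g t = −55.15 m/s; vₓ = 50.91 m/s.
Angle below horizontal: arctan(|v_y|/vₓ) = arctan(55.15/50.91) = 47.29°.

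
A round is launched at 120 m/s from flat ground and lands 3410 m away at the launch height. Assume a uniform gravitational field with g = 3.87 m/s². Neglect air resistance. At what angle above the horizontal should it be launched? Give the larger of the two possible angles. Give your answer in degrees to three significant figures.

56.8°

Level-ground range R = v₀² sin(2θ)/g ⇒ sin(2θ) = gR/v₀² = 3.87 × 3410 / 120² = 0.9164.
2θ = 66.41° or 180° − 66.41° = 113.6°, so θ = 33.21° or 56.79°.
The larger angle is 56.79°.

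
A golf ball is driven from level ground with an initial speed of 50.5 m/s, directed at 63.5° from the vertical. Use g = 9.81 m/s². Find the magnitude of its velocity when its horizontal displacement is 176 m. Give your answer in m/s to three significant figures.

Components: vₓ = 50.50 sin 63.5° = 45.19 m/s, v_y0 = 50.50 cos 63.5° = 22.53 m/s.
x = vₓ t ⇒ t = 176/45.19 = 3.894 s.
Vertical velocity there: v_y = v_y0 − g t = 22.53 − 9.81 × 3.894 = −15.67 m/s.
Speed: √(vₓ² + v_y²) = √(45.19² + 15.67²) = 47.83 m/s.

47.8 m/s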